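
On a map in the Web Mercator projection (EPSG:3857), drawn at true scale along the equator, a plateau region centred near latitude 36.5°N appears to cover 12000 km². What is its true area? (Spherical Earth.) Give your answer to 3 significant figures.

For Mercator, h = k = sec φ (a conformal cylindrical projection has a single point scale, 1/cos φ).
Areal scale = k² = sec²φ = 1/cos²(36.5°) = 1/0.8039² = 1.548.
True area = apparent / (areal scale) = 12000 / 1.548 ≈ 7750 km².

7750 km²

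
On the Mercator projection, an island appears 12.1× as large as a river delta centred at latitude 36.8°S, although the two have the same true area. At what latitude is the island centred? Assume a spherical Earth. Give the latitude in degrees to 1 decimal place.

76.7°

On Mercator, (apparent₁)/(apparent₂) = sec²φ₁ / sec²φ₂ when true areas are equal.
cos²φ₂ / cos²φ₁ = 12.1  ⇒  cos φ₁ = cos 36.8° / √12.1 = 0.8007/3.479 = 0.2302.
φ₁ = arccos(0.2302) ≈ 76.7°.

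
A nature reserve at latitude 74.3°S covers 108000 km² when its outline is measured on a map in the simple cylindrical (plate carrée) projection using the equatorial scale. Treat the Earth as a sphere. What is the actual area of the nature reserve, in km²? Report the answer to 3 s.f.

For the equirectangular projection with φ₀ = 0 (plate carrée), h = 1 along meridians and k = sec φ along parallels.
Areal scale = h·k = 1 × sec φ; at 74.3°, h = 1.000, k = 3.695, so h·k = 3.695.
True area = apparent / (areal scale) = 108000 / 3.695 ≈ 29200 km².

29200 km²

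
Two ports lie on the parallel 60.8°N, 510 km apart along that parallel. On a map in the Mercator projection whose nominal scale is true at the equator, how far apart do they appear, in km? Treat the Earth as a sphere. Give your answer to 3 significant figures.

For Mercator, h = k = sec φ (a conformal cylindrical projection has a single point scale, 1/cos φ).
Along the parallel, k = sec 60.8° = 1/0.4879 = 2.050.
Map distance = 510 × 2.050 ≈ 1050 km.

1050 km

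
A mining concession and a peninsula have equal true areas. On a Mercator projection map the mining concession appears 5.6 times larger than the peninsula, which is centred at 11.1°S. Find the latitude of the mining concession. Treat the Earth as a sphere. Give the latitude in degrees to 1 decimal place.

65.5°

Mercator areal scale is sec²φ, so apparent-area ratio = sec²φ₁ / sec²φ₂ = cos²φ₂ / cos²φ₁.
cos²φ₂ / cos²φ₁ = 5.6  ⇒  cos φ₁ = cos 11.1° / √5.6 = 0.9813/2.366 = 0.4147.
φ₁ = arccos(0.4147) ≈ 65.5°.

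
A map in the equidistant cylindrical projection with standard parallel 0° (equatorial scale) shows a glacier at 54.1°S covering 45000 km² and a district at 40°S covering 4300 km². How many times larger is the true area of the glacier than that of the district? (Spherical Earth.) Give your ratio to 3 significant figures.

8.01

On the plate carrée, areal scale = h·k = 1 × sec φ, so true area = apparent × cos φ.
True area of glacier: 45000 × cos(54.1°) = 45000 × 0.5864 = 26390 km².
True area of district: 4300 × cos(40°) = 4300 × 0.7660 = 3294 km².
Ratio = 26390 / 3294 ≈ 8.01.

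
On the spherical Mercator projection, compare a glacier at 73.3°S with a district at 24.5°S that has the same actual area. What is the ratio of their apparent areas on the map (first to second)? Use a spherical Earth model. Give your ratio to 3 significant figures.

Mercator areal scale is sec²φ.
At 73.3°: sec²(73.3°) = 1/0.2874² = 12.11.
At 24.5°: sec²(24.5°) = 1/0.9100² = 1.208.
Ratio = 12.11/1.208 = cos²(24.5°)/cos²(73.3°) ≈ 10.0.

10.0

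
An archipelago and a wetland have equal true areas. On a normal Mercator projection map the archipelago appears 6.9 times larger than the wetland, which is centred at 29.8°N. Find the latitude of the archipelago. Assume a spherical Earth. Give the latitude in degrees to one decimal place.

On Mercator, (apparent₁)/(apparent₂) = sec²φ₁ / sec²φ₂ when true areas are equal.
cos²φ₂ / cos²φ₁ = 6.9  ⇒  cos φ₁ = cos 29.8° / √6.9 = 0.8678/2.627 = 0.3304.
φ₁ = arccos(0.3304) ≈ 70.7°.

70.7°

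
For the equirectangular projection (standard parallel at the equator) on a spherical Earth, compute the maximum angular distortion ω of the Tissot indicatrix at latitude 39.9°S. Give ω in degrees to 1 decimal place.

15.1°

Plate carrée maps x = Rλ, y = Rφ. The meridian scale is h = 1 and the parallel scale is k = 1/cos φ = sec φ.
At 39.9°: h = 1.000, k = 1.304; principal scales a = 1.304, b = 1.000.
sin(ω/2) = (a − b)/(a + b) = 0.3035/2.304 = 0.1318, so ω = 2 arcsin(0.1318) ≈ 15.1°.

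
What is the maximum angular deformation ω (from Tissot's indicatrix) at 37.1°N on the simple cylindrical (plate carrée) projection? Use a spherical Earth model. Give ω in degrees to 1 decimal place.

For the equirectangular projection with φ₀ = 0 (plate carrée), h = 1 along meridians and k = sec φ along parallels.
At 37.1°: h = 1.000, k = 1.254; principal scales a = 1.254, b = 1.000.
sin(ω/2) = (a − b)/(a + b) = 0.2538/2.254 = 0.1126, so ω = 2 arcsin(0.1126) ≈ 12.9°.

12.9°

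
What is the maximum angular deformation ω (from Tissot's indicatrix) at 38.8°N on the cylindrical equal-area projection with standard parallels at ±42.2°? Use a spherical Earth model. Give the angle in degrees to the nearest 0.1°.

5.8°

A cylindrical equal-area projection with standard parallel φ₀ has meridian scale h = cos φ / cos φ₀ and parallel scale k = cos φ₀ / cos φ (so areas are preserved, h·k = 1).
At 38.8°: h = 1.052, k = 0.9506; principal scales a = 1.052, b = 0.9506.
sin(ω/2) = (a − b)/(a + b) = 0.1015/2.003 = 0.05066, so ω = 2 arcsin(0.05066) ≈ 5.8°.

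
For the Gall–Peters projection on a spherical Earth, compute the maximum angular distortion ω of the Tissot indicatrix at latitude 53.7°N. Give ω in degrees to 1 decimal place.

The Gall–Peters projection is cylindrical equal-area with φ₀ = 45°. A cylindrical equal-area projection with standard parallel φ₀ has meridian scale h = cos φ / cos φ₀ and parallel scale k = cos φ₀ / cos φ (so areas are preserved, h·k = 1).
At 53.7°: h = 0.8372, k = 1.194; principal scales a = 1.194, b = 0.8372.
sin(ω/2) = (a − b)/(a + b) = 0.3572/2.032 = 0.1758, so ω = 2 arcsin(0.1758) ≈ 20.3°.

20.3°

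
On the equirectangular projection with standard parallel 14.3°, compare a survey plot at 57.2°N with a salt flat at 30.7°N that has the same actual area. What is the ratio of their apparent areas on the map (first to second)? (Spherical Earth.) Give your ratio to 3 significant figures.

In the equirectangular projection with standard parallel φ₀ = 14.3° (x = Rλ cos φ₀, y = Rφ), meridians are true-scale (h = 1) and the parallel scale is k = cos φ₀ / cos φ.
Areal scale at 57.2°: h·k = 1.000 × 1.789 = 1.789.
Areal scale at 30.7°: h·k = 1.000 × 1.127 = 1.127.
Ratio = 1.789/1.127 ≈ 1.59.

1.59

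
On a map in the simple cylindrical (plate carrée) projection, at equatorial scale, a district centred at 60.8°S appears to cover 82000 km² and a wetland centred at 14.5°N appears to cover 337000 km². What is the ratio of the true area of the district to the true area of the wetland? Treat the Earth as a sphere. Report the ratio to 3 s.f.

Plate carrée has h = 1 and k = sec φ, giving areal scale sec φ; true area = (apparent area) · cos φ.
True area of district: 82000 × cos(60.8°) = 82000 × 0.4879 = 40000 km².
True area of wetland: 337000 × cos(14.5°) = 337000 × 0.9681 = 326300 km².
Ratio = 40000 / 326300 ≈ 0.123.

0.123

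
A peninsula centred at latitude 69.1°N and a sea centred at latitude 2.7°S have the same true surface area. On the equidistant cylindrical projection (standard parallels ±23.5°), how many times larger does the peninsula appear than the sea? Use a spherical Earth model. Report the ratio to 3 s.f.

2.80

The equidistant cylindrical projection with φ₀ = 23.5° has h = 1 (meridians true) and k = cos φ₀ / cos φ along parallels.
Areal scale at 69.1°: h·k = 1.000 × 2.571 = 2.571.
Areal scale at 2.7°: h·k = 1.000 × 0.9181 = 0.9181.
Ratio = 2.571/0.9181 ≈ 2.80.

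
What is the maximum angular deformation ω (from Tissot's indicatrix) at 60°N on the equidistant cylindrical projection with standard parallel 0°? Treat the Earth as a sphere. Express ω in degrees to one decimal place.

For the equirectangular projection with φ₀ = 0 (plate carrée), h = 1 along meridians and k = sec φ along parallels.
At 60°: h = 1.000, k = 2.000; principal scales a = 2.000, b = 1.000.
sin(ω/2) = (a − b)/(a + b) = 1.0000/3.000 = 0.3333, so ω = 2 arcsin(0.3333) ≈ 38.9°.

38.9°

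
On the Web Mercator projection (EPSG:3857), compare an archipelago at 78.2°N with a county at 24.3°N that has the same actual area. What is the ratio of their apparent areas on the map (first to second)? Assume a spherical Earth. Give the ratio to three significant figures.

Mercator is conformal with k = sec φ, so areal scale = k² = sec²φ.
At 78.2°: sec²(78.2°) = 1/0.2045² = 23.91.
At 24.3°: sec²(24.3°) = 1/0.9114² = 1.204.
Ratio = 23.91/1.204 = cos²(24.3°)/cos²(78.2°) ≈ 19.9.

19.9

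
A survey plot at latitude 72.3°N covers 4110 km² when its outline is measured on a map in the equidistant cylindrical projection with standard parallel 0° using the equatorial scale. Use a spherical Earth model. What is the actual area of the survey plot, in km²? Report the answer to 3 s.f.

For the equirectangular projection with φ₀ = 0 (plate carrée), h = 1 along meridians and k = sec φ along parallels.
Areal scale = h·k = 1 × sec φ; at 72.3°, h = 1.000, k = 3.289, so h·k = 3.289.
True area = apparent / (areal scale) = 4110 / 3.289 ≈ 1250 km².

1250 km²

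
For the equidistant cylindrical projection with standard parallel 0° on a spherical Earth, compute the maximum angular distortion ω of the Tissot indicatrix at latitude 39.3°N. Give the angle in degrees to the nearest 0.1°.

14.6°

In the plate carrée (x = Rλ, y = Rφ), meridians are true-scale (h = 1) and parallels are stretched by k = sec φ.
At 39.3°: h = 1.000, k = 1.292; principal scales a = 1.292, b = 1.000.
sin(ω/2) = (a − b)/(a + b) = 0.2923/2.292 = 0.1275, so ω = 2 arcsin(0.1275) ≈ 14.6°.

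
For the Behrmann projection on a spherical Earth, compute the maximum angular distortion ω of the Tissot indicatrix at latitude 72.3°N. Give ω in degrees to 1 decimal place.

Behrmann is a cylindrical equal-area projection with standard parallels at ±30°. For cylindrical equal-area with standard parallel φ₀, h = cos φ / cos φ₀ and k = cos φ₀ / cos φ, so h·k = 1.
At 72.3°: h = 0.3511, k = 2.848; principal scales a = 2.848, b = 0.3511.
sin(ω/2) = (a − b)/(a + b) = 2.497/3.200 = 0.7806, so ω = 2 arcsin(0.7806) ≈ 102.6°.

102.6°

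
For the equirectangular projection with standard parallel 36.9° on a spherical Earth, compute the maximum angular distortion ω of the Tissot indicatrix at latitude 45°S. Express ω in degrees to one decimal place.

With standard parallel φ₀ = 36.9°, the equirectangular projection gives x = Rλ cos φ₀, y = Rφ, so h = 1 and k = cos 36.9° / cos φ.
At 45°: h = 1.000, k = 1.131; principal scales a = 1.131, b = 1.000.
sin(ω/2) = (a − b)/(a + b) = 0.1309/2.131 = 0.06144, so ω = 2 arcsin(0.06144) ≈ 7.0°.

7.0°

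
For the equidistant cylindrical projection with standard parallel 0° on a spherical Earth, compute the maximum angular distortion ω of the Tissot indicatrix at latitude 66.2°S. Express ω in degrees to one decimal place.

50.3°

In the plate carrée (x = Rλ, y = Rφ), meridians are true-scale (h = 1) and parallels are stretched by k = sec φ.
At 66.2°: h = 1.000, k = 2.478; principal scales a = 2.478, b = 1.000.
sin(ω/2) = (a − b)/(a + b) = 1.478/3.478 = 0.4250, so ω = 2 arcsin(0.4250) ≈ 50.3°.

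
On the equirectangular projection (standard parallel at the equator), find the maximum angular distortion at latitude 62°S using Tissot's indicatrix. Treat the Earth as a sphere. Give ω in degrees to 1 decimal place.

In the plate carrée (x = Rλ, y = Rφ), meridians are true-scale (h = 1) and parallels are stretched by k = sec φ.
At 62°: h = 1.000, k = 2.130; principal scales a = 2.130, b = 1.000.
sin(ω/2) = (a − b)/(a + b) = 1.130/3.130 = 0.3610, so ω = 2 arcsin(0.3610) ≈ 42.3°.

42.3°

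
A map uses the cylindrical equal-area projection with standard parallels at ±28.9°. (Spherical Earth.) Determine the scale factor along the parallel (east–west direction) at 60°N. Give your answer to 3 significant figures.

Cylindrical equal-area (φ₀ = 28.9°): h = cos φ / cos 28.9° along meridians, k = cos 28.9° / cos φ along parallels; h·k = 1.
k = cos 28.9° / cos 60° = 0.8755/0.5000 = 1.751.

1.75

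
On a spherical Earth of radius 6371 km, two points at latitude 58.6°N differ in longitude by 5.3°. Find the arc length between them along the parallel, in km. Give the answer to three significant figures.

307 km

Arc length along a parallel = R cos φ · Δλ (with Δλ in radians).
= 6371 × cos 58.6° × (5.3° × π/180) = 6371 × 0.5210 × 0.09250 ≈ 307 km.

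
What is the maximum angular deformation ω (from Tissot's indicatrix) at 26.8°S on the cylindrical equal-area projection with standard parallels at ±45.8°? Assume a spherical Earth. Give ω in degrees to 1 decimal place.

28.0°

For cylindrical equal-area with standard parallel φ₀, h = cos φ / cos φ₀ and k = cos φ₀ / cos φ, so h·k = 1.
At 26.8°: h = 1.280, k = 0.7811; principal scales a = 1.280, b = 0.7811.
sin(ω/2) = (a − b)/(a + b) = 0.4992/2.061 = 0.2422, so ω = 2 arcsin(0.2422) ≈ 28.0°.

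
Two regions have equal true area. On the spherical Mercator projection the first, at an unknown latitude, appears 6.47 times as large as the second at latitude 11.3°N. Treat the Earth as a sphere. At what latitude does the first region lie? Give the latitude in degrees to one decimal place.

67.3°

For equal true areas on Mercator, apparent areas scale as sec²φ, so the ratio is cos²φ₂ / cos²φ₁.
cos²φ₂ / cos²φ₁ = 6.47  ⇒  cos φ₁ = cos 11.3° / √6.47 = 0.9806/2.544 = 0.3855.
φ₁ = arccos(0.3855) ≈ 67.3°.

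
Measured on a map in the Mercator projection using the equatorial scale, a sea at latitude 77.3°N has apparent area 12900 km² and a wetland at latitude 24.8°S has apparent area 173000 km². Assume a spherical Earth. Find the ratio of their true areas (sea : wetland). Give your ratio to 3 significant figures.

0.00437

Since Mercator area scale is 1/cos²φ, the true area equals the apparent area multiplied by cos²φ.
True area of sea: 12900 × cos²(77.3°) = 12900 × 0.04833 = 623.5 km².
True area of wetland: 173000 × cos²(24.8°) = 173000 × 0.8241 = 142600 km².
Ratio = 623.5 / 142600 ≈ 0.00437.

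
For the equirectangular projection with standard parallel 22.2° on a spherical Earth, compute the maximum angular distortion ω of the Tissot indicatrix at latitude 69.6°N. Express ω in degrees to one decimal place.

With standard parallel φ₀ = 22.2°, the equirectangular projection gives x = Rλ cos φ₀, y = Rφ, so h = 1 and k = cos 22.2° / cos φ.
At 69.6°: h = 1.000, k = 2.656; principal scales a = 2.656, b = 1.000.
sin(ω/2) = (a − b)/(a + b) = 1.656/3.656 = 0.4530, so ω = 2 arcsin(0.4530) ≈ 53.9°.

53.9°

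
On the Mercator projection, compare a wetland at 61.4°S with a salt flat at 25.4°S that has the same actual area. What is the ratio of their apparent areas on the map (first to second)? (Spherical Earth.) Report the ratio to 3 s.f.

3.56

On Mercator, area is exaggerated by sec²φ = 1/cos²φ.
At 61.4°: sec²(61.4°) = 1/0.4787² = 4.364.
At 25.4°: sec²(25.4°) = 1/0.9033² = 1.225.
Ratio = 4.364/1.225 = cos²(25.4°)/cos²(61.4°) ≈ 3.56.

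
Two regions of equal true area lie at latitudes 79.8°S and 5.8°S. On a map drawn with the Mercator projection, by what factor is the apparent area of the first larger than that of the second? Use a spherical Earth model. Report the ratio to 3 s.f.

31.6

On Mercator, area is exaggerated by sec²φ = 1/cos²φ.
At 79.8°: sec²(79.8°) = 1/0.1771² = 31.89.
At 5.8°: sec²(5.8°) = 1/0.9949² = 1.010.
Ratio = 31.89/1.010 = cos²(5.8°)/cos²(79.8°) ≈ 31.6.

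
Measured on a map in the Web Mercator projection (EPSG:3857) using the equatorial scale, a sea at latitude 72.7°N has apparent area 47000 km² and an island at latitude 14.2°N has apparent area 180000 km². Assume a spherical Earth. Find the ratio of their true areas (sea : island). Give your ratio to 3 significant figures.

0.0246

Mercator's areal exaggeration is sec²φ; hence true area = (apparent area) · cos²φ.
True area of sea: 47000 × cos²(72.7°) = 47000 × 0.08843 = 4156 km².
True area of island: 180000 × cos²(14.2°) = 180000 × 0.9398 = 169200 km².
Ratio = 4156 / 169200 ≈ 0.0246.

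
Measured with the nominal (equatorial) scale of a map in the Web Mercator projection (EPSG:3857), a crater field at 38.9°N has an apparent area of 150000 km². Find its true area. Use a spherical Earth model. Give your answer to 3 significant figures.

90800 km²

For Mercator, h = k = sec φ (a conformal cylindrical projection has a single point scale, 1/cos φ).
Areal scale = k² = sec²φ = 1/cos²(38.9°) = 1/0.7782² = 1.651.
True area = apparent / (areal scale) = 150000 / 1.651 ≈ 90800 km².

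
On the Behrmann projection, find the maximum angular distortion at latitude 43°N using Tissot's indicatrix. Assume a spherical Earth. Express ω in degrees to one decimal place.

19.3°

The Behrmann projection is cylindrical equal-area with φ₀ = 30°. Cylindrical equal-area (φ₀ = 30°): h = cos φ / cos 30° along meridians, k = cos 30° / cos φ along parallels; h·k = 1.
At 43°: h = 0.8445, k = 1.184; principal scales a = 1.184, b = 0.8445.
sin(ω/2) = (a − b)/(a + b) = 0.3396/2.029 = 0.1674, so ω = 2 arcsin(0.1674) ≈ 19.3°.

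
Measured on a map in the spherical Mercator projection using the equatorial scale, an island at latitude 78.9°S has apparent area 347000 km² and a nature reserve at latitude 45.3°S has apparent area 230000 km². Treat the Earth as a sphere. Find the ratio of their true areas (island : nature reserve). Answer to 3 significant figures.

Since Mercator area scale is 1/cos²φ, the true area equals the apparent area multiplied by cos²φ.
True area of island: 347000 × cos²(78.9°) = 347000 × 0.03706 = 12860 km².
True area of nature reserve: 230000 × cos²(45.3°) = 230000 × 0.4948 = 113800 km².
Ratio = 12860 / 113800 ≈ 0.113.

0.113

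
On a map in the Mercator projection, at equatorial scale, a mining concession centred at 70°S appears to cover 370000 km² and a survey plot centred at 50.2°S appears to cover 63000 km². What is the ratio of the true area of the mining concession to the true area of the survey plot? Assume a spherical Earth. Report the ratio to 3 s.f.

1.68

Mercator's areal exaggeration is sec²φ; hence true area = (apparent area) · cos²φ.
True area of mining concession: 370000 × cos²(70°) = 370000 × 0.1170 = 43280 km².
True area of survey plot: 63000 × cos²(50.2°) = 63000 × 0.4097 = 25810 km².
Ratio = 43280 / 25810 ≈ 1.68.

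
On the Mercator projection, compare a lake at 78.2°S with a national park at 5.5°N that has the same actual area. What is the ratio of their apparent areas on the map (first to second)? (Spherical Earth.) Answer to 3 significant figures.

On Mercator, area is exaggerated by sec²φ = 1/cos²φ.
At 78.2°: sec²(78.2°) = 1/0.2045² = 23.91.
At 5.5°: sec²(5.5°) = 1/0.9954² = 1.009.
Ratio = 23.91/1.009 = cos²(5.5°)/cos²(78.2°) ≈ 23.7.

23.7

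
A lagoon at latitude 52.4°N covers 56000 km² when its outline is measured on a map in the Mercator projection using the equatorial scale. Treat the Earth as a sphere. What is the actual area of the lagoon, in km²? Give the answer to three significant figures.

The Mercator projection is conformal; its linear scale factor is the same in every direction and equals sec φ = 1/cos φ.
Areal scale = k² = sec²φ = 1/cos²(52.4°) = 1/0.6101² = 2.686.
True area = apparent / (areal scale) = 56000 / 2.686 ≈ 20800 km².

20800 km²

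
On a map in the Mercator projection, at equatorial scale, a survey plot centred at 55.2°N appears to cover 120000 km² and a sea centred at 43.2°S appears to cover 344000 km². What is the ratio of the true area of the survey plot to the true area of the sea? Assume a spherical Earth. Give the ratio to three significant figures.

0.214

Mercator's areal exaggeration is sec²φ; hence true area = (apparent area) · cos²φ.
True area of survey plot: 120000 × cos²(55.2°) = 120000 × 0.3257 = 39090 km².
True area of sea: 344000 × cos²(43.2°) = 344000 × 0.5314 = 182800 km².
Ratio = 39090 / 182800 ≈ 0.214.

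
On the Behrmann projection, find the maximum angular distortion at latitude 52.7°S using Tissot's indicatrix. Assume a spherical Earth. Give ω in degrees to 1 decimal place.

40.1°

Behrmann is a cylindrical equal-area projection with standard parallels at ±30°. A cylindrical equal-area projection with standard parallel φ₀ has meridian scale h = cos φ / cos φ₀ and parallel scale k = cos φ₀ / cos φ (so areas are preserved, h·k = 1).
At 52.7°: h = 0.6997, k = 1.429; principal scales a = 1.429, b = 0.6997.
sin(ω/2) = (a − b)/(a + b) = 0.7294/2.129 = 0.3426, so ω = 2 arcsin(0.3426) ≈ 40.1°.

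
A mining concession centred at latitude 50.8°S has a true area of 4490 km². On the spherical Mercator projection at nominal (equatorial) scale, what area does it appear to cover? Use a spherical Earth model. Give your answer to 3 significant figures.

11200 km²

Mercator is conformal, so the point scale is isotropic: h = k = sec φ = 1/cos φ.
Areal scale = k² = sec²φ = 1/cos²(50.8°) = 1/0.6320² = 2.503.
Apparent area = 4490 × 2.503 ≈ 11200 km².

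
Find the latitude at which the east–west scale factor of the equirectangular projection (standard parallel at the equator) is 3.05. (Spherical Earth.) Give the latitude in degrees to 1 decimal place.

Plate carrée: h = 1, k = sec φ along parallels.
sec φ = 3.05  ⇒  cos φ = 0.3279  ⇒  φ ≈ 70.9°.

70.9°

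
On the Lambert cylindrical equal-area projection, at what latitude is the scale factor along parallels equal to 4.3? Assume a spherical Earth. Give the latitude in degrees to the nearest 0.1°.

The Lambert cylindrical equal-area projection is the cylindrical equal-area projection with its standard parallel at the equator (φ₀ = 0). A cylindrical equal-area projection with standard parallel φ₀ has meridian scale h = cos φ / cos φ₀ and parallel scale k = cos φ₀ / cos φ (so areas are preserved, h·k = 1).
k = cos φ₀ / cos φ = 4.3  ⇒  cos φ = cos 0° / 4.3 = 0.2326.
φ = arccos(0.2326) ≈ 76.6°.

76.6°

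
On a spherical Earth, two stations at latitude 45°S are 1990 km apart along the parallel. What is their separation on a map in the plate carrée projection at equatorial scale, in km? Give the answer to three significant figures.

Plate carrée maps x = Rλ, y = Rφ. The meridian scale is h = 1 and the parallel scale is k = 1/cos φ = sec φ.
Along the parallel, k = sec 45° = 1/0.7071 = 1.414.
Map distance = 1990 × 1.414 ≈ 2810 km.

2810 km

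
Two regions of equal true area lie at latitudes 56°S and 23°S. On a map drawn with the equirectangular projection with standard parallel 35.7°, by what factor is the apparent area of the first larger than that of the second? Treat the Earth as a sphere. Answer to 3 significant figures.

With standard parallel φ₀ = 35.7°, the equirectangular projection gives x = Rλ cos φ₀, y = Rφ, so h = 1 and k = cos 35.7° / cos φ.
Areal scale at 56°: h·k = 1.000 × 1.452 = 1.452.
Areal scale at 23°: h·k = 1.000 × 0.8822 = 0.8822.
Ratio = 1.452/0.8822 ≈ 1.65.

1.65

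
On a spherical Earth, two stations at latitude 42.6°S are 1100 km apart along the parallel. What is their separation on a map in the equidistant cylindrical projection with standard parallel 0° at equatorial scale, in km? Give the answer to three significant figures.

For the equirectangular projection with φ₀ = 0 (plate carrée), h = 1 along meridians and k = sec φ along parallels.
Along the parallel, k = sec 42.6° = 1/0.7361 = 1.359.
Map distance = 1100 × 1.359 ≈ 1490 km.

1490 km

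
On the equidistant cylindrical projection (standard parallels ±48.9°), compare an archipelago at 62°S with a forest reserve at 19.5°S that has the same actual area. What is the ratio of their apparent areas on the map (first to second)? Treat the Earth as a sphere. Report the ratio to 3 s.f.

With standard parallel φ₀ = 48.9°, the equirectangular projection gives x = Rλ cos φ₀, y = Rφ, so h = 1 and k = cos 48.9° / cos φ.
Areal scale at 62°: h·k = 1.000 × 1.400 = 1.400.
Areal scale at 19.5°: h·k = 1.000 × 0.6974 = 0.6974.
Ratio = 1.400/0.6974 ≈ 2.01.

2.01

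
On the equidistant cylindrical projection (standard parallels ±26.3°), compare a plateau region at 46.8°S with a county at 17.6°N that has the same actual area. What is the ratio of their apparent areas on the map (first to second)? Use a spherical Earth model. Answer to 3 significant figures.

1.39

With standard parallel φ₀ = 26.3°, the equirectangular projection gives x = Rλ cos φ₀, y = Rφ, so h = 1 and k = cos 26.3° / cos φ.
Areal scale at 46.8°: h·k = 1.000 × 1.310 = 1.310.
Areal scale at 17.6°: h·k = 1.000 × 0.9405 = 0.9405.
Ratio = 1.310/0.9405 ≈ 1.39.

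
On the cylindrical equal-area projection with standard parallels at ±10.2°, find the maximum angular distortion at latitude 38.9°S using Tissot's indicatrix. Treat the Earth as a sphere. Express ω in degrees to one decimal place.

26.7°

For cylindrical equal-area with standard parallel φ₀, h = cos φ / cos φ₀ and k = cos φ₀ / cos φ, so h·k = 1.
At 38.9°: h = 0.7907, k = 1.265; principal scales a = 1.265, b = 0.7907.
sin(ω/2) = (a − b)/(a + b) = 0.4739/2.055 = 0.2306, so ω = 2 arcsin(0.2306) ≈ 26.7°.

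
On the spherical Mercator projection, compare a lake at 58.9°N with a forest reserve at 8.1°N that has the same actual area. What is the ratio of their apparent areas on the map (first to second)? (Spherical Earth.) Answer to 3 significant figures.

3.67

Mercator areal scale is sec²φ.
At 58.9°: sec²(58.9°) = 1/0.5165² = 3.748.
At 8.1°: sec²(8.1°) = 1/0.9900² = 1.020.
Ratio = 3.748/1.020 = cos²(8.1°)/cos²(58.9°) ≈ 3.67.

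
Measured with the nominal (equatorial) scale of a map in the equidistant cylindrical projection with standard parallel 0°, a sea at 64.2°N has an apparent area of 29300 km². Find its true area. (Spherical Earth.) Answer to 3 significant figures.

12800 km²

Plate carrée maps x = Rλ, y = Rφ. The meridian scale is h = 1 and the parallel scale is k = 1/cos φ = sec φ.
Areal scale = h·k = 1 × sec φ; at 64.2°, h = 1.000, k = 2.298, so h·k = 2.298.
True area = apparent / (areal scale) = 29300 / 2.298 ≈ 12800 km².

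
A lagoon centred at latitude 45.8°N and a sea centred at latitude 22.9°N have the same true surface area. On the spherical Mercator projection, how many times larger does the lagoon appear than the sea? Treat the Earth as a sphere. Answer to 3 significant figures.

1.75

Mercator areal scale is sec²φ.
At 45.8°: sec²(45.8°) = 1/0.6972² = 2.057.
At 22.9°: sec²(22.9°) = 1/0.9212² = 1.178.
Ratio = 2.057/1.178 = cos²(22.9°)/cos²(45.8°) ≈ 1.75.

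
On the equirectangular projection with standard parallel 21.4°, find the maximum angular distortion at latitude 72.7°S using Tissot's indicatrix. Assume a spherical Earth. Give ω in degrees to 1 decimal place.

62.1°

The equidistant cylindrical projection with φ₀ = 21.4° has h = 1 (meridians true) and k = cos φ₀ / cos φ along parallels.
At 72.7°: h = 1.000, k = 3.131; principal scales a = 3.131, b = 1.000.
sin(ω/2) = (a − b)/(a + b) = 2.131/4.131 = 0.5158, so ω = 2 arcsin(0.5158) ≈ 62.1°.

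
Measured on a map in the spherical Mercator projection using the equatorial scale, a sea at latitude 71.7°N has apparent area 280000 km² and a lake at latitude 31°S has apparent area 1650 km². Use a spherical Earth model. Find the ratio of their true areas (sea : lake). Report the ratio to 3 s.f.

Mercator's areal exaggeration is sec²φ; hence true area = (apparent area) · cos²φ.
True area of sea: 280000 × cos²(71.7°) = 280000 × 0.09859 = 27610 km².
True area of lake: 1650 × cos²(31°) = 1650 × 0.7347 = 1212 km².
Ratio = 27610 / 1212 ≈ 22.8.

22.8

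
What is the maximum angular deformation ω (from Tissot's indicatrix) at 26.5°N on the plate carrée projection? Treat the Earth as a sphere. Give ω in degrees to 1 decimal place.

6.4°

For the equirectangular projection with φ₀ = 0 (plate carrée), h = 1 along meridians and k = sec φ along parallels.
At 26.5°: h = 1.000, k = 1.117; principal scales a = 1.117, b = 1.000.
sin(ω/2) = (a − b)/(a + b) = 0.1174/2.117 = 0.05545, so ω = 2 arcsin(0.05545) ≈ 6.4°.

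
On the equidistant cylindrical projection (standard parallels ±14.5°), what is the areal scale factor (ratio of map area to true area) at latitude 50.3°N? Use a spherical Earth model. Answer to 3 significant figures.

The equidistant cylindrical projection with φ₀ = 14.5° has h = 1 (meridians true) and k = cos φ₀ / cos φ along parallels.
Areal scale = h·k = 1 × cos φ₀ / cos φ; at 50.3°, h = 1.000, k = 1.516, so h·k = 1.516.

1.52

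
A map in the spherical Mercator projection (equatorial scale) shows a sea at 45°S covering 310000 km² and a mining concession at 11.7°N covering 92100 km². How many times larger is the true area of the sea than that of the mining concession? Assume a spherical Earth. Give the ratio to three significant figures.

1.76

On Mercator the areal scale is sec²φ, so true area = apparent × cos²φ.
True area of sea: 310000 × cos²(45°) = 310000 × 0.5000 = 155000 km².
True area of mining concession: 92100 × cos²(11.7°) = 92100 × 0.9589 = 88310 km².
Ratio = 155000 / 88310 ≈ 1.76.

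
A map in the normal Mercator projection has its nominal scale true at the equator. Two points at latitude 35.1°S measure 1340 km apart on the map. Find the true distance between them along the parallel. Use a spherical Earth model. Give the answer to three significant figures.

1100 km

The Mercator projection is conformal; its linear scale factor is the same in every direction and equals sec φ = 1/cos φ.
Along the parallel at 35.1°, map distances are exaggerated by k = sec 35.1° = 1.222.
True distance = 1340 / 1.222 = 1340 × cos 35.1° ≈ 1100 km.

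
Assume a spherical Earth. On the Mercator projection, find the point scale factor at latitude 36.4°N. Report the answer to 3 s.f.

Mercator is conformal, so the point scale is isotropic: h = k = sec φ = 1/cos φ.
k = 1/cos 36.4° = 1/0.8049 = 1.242.

1.24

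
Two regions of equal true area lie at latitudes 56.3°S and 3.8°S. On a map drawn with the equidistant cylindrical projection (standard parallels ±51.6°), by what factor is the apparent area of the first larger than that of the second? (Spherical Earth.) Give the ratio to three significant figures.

The equidistant cylindrical projection with φ₀ = 51.6° has h = 1 (meridians true) and k = cos φ₀ / cos φ along parallels.
Areal scale at 56.3°: h·k = 1.000 × 1.119 = 1.119.
Areal scale at 3.8°: h·k = 1.000 × 0.6225 = 0.6225.
Ratio = 1.119/0.6225 ≈ 1.80.

1.80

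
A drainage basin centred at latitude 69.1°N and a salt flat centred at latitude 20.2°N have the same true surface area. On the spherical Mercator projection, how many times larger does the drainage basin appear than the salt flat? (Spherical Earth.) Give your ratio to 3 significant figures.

Mercator areal scale is sec²φ.
At 69.1°: sec²(69.1°) = 1/0.3567² = 7.858.
At 20.2°: sec²(20.2°) = 1/0.9385² = 1.135.
Ratio = 7.858/1.135 = cos²(20.2°)/cos²(69.1°) ≈ 6.92.

6.92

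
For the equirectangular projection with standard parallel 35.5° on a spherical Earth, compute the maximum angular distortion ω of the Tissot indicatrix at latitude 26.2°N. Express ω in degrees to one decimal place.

With standard parallel φ₀ = 35.5°, the equirectangular projection gives x = Rλ cos φ₀, y = Rφ, so h = 1 and k = cos 35.5° / cos φ.
At 26.2°: h = 1.000, k = 0.9073; principal scales a = 1.000, b = 0.9073.
sin(ω/2) = (a − b)/(a + b) = 0.09266/1.907 = 0.04858, so ω = 2 arcsin(0.04858) ≈ 5.6°.

5.6°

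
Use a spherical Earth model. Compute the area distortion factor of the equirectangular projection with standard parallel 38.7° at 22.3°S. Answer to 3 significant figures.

In the equirectangular projection with standard parallel φ₀ = 38.7° (x = Rλ cos φ₀, y = Rφ), meridians are true-scale (h = 1) and the parallel scale is k = cos φ₀ / cos φ.
Areal scale = h·k = 1 × cos φ₀ / cos φ; at 22.3°, h = 1.000, k = 0.8435, so h·k = 0.8435.

0.844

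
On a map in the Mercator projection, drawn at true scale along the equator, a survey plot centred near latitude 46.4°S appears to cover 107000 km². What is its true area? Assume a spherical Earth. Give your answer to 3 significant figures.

50900 km²

Mercator is conformal, so the point scale is isotropic: h = k = sec φ = 1/cos φ.
Areal scale = k² = sec²φ = 1/cos²(46.4°) = 1/0.6896² = 2.103.
True area = apparent / (areal scale) = 107000 / 2.103 ≈ 50900 km².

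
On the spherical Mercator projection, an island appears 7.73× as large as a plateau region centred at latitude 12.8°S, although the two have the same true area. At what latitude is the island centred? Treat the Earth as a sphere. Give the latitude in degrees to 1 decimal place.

For equal true areas on Mercator, apparent areas scale as sec²φ, so the ratio is cos²φ₂ / cos²φ₁.
cos²φ₂ / cos²φ₁ = 7.73  ⇒  cos φ₁ = cos 12.8° / √7.73 = 0.9751/2.780 = 0.3507.
φ₁ = arccos(0.3507) ≈ 69.5°.

69.5°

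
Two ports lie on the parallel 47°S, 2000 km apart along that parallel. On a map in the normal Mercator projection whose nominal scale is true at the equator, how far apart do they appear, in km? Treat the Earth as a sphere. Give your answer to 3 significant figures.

Mercator is conformal, so the point scale is isotropic: h = k = sec φ = 1/cos φ.
Along the parallel, k = sec 47° = 1/0.6820 = 1.466.
Map distance = 2000 × 1.466 ≈ 2930 km.

2930 km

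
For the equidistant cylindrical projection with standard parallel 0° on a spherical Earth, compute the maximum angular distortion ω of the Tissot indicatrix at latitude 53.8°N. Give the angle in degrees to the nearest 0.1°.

Plate carrée maps x = Rλ, y = Rφ. The meridian scale is h = 1 and the parallel scale is k = 1/cos φ = sec φ.
At 53.8°: h = 1.000, k = 1.693; principal scales a = 1.693, b = 1.000.
sin(ω/2) = (a − b)/(a + b) = 0.6932/2.693 = 0.2574, so ω = 2 arcsin(0.2574) ≈ 29.8°.

29.8°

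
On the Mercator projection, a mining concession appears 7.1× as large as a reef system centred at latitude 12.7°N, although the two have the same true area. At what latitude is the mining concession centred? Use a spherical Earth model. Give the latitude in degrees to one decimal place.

68.5°

Mercator areal scale is sec²φ, so apparent-area ratio = sec²φ₁ / sec²φ₂ = cos²φ₂ / cos²φ₁.
cos²φ₂ / cos²φ₁ = 7.1  ⇒  cos φ₁ = cos 12.7° / √7.1 = 0.9755/2.665 = 0.3661.
φ₁ = arccos(0.3661) ≈ 68.5°.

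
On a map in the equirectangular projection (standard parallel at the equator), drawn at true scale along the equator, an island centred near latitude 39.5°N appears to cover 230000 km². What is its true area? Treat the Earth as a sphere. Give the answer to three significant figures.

Plate carrée maps x = Rλ, y = Rφ. The meridian scale is h = 1 and the parallel scale is k = 1/cos φ = sec φ.
Areal scale = h·k = 1 × sec φ; at 39.5°, h = 1.000, k = 1.296, so h·k = 1.296.
True area = apparent / (areal scale) = 230000 / 1.296 ≈ 177000 km².

177000 km²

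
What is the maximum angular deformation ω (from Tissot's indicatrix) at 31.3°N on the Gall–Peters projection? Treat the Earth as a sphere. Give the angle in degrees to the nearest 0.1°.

The Gall–Peters projection is cylindrical equal-area with φ₀ = 45°. A cylindrical equal-area projection with standard parallel φ₀ has meridian scale h = cos φ / cos φ₀ and parallel scale k = cos φ₀ / cos φ (so areas are preserved, h·k = 1).
At 31.3°: h = 1.208, k = 0.8275; principal scales a = 1.208, b = 0.8275.
sin(ω/2) = (a − b)/(a + b) = 0.3808/2.036 = 0.1871, so ω = 2 arcsin(0.1871) ≈ 21.6°.

21.6°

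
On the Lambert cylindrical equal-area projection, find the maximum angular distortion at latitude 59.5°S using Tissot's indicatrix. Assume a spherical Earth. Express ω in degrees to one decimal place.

72.4°

The Lambert cylindrical equal-area projection is the cylindrical equal-area projection with its standard parallel at the equator (φ₀ = 0). Cylindrical equal-area (φ₀ = 0°): h = cos φ / cos 0° along meridians, k = cos 0° / cos φ along parallels; h·k = 1.
At 59.5°: h = 0.5075, k = 1.970; principal scales a = 1.970, b = 0.5075.
sin(ω/2) = (a − b)/(a + b) = 1.463/2.478 = 0.5903, so ω = 2 arcsin(0.5903) ≈ 72.4°.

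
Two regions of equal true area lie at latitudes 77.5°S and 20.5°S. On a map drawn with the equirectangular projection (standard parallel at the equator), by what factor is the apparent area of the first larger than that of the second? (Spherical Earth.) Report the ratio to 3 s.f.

In the plate carrée (x = Rλ, y = Rφ), meridians are true-scale (h = 1) and parallels are stretched by k = sec φ.
Areal scale at 77.5°: h·k = 1.000 × 4.620 = 4.620.
Areal scale at 20.5°: h·k = 1.000 × 1.068 = 1.068.
Ratio = 4.620/1.068 ≈ 4.33.

4.33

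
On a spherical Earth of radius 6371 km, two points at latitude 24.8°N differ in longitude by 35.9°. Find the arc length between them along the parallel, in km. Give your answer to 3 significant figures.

3620 km

Arc length along a parallel = R cos φ · Δλ (with Δλ in radians).
= 6371 × cos 24.8° × (35.9° × π/180) = 6371 × 0.9078 × 0.6266 ≈ 3620 km.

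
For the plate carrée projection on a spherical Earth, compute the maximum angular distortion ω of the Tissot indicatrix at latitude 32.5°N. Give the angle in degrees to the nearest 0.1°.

For the equirectangular projection with φ₀ = 0 (plate carrée), h = 1 along meridians and k = sec φ along parallels.
At 32.5°: h = 1.000, k = 1.186; principal scales a = 1.186, b = 1.000.
sin(ω/2) = (a − b)/(a + b) = 0.1857/2.186 = 0.08496, so ω = 2 arcsin(0.08496) ≈ 9.7°.

9.7°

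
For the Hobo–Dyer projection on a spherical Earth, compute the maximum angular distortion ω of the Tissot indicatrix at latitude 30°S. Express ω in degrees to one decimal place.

10.0°

The Hobo–Dyer projection is cylindrical equal-area with φ₀ = 37.5°. A cylindrical equal-area projection with standard parallel φ₀ has meridian scale h = cos φ / cos φ₀ and parallel scale k = cos φ₀ / cos φ (so areas are preserved, h·k = 1).
At 30°: h = 1.092, k = 0.9161; principal scales a = 1.092, b = 0.9161.
sin(ω/2) = (a − b)/(a + b) = 0.1755/2.008 = 0.08742, so ω = 2 arcsin(0.08742) ≈ 10.0°.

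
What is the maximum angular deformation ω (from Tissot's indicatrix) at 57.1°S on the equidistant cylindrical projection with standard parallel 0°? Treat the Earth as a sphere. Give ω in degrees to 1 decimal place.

Plate carrée maps x = Rλ, y = Rφ. The meridian scale is h = 1 and the parallel scale is k = 1/cos φ = sec φ.
At 57.1°: h = 1.000, k = 1.841; principal scales a = 1.841, b = 1.000.
sin(ω/2) = (a − b)/(a + b) = 0.8410/2.841 = 0.2960, so ω = 2 arcsin(0.2960) ≈ 34.4°.

34.4°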